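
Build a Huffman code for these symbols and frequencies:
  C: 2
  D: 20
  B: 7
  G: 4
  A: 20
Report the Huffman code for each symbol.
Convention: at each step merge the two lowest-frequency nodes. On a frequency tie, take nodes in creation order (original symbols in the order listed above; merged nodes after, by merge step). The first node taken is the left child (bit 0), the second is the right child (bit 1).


Huffman tree construction:
Step 1: Merge C(2) + G(4) = 6
Step 2: Merge (C+G)(6) + B(7) = 13
Step 3: Merge ((C+G)+B)(13) + D(20) = 33
Step 4: Merge A(20) + (((C+G)+B)+D)(33) = 53
Read each symbol's code off the tree from the root (left child = 0, right child = 1).

Codes:
  C: 1000 (length 4)
  D: 11 (length 2)
  B: 101 (length 3)
  G: 1001 (length 4)
  A: 0 (length 1)
Average code length: 105/53 = 1.9811 bits/symbol


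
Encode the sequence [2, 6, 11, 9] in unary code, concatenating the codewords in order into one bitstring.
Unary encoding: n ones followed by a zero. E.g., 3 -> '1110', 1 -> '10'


Encode each number as n ones followed by a terminating 0:
  2 -> 110 (3 bits)
  6 -> 1111110 (7 bits)
  11 -> 111111111110 (12 bits)
  9 -> 1111111110 (10 bits)
Total length = 3 + 7 + 12 + 10 = 32 bits.

Unary([2, 6, 11, 9]) = 11011111101111111111101111111110 (32 bits)


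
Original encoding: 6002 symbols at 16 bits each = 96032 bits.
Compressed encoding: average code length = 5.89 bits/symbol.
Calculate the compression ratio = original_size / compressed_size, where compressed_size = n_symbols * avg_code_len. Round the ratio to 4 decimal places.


original_size = n_symbols * orig_bits = 6002 * 16 = 96032 bits
compressed_size = n_symbols * avg_code_len = 6002 * 5.89 = 35351.78 bits
ratio = original_size / compressed_size = 96032 / 35351.78 = 2.7165

Compression ratio = 2.7165


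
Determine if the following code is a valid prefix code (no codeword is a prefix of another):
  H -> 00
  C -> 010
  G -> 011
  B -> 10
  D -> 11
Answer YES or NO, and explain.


Checking each pair (does one codeword prefix another?):
  H='00' vs C='010': no prefix
  H='00' vs G='011': no prefix
  H='00' vs B='10': no prefix
  H='00' vs D='11': no prefix
  C='010' vs H='00': no prefix
  C='010' vs G='011': no prefix
  C='010' vs B='10': no prefix
  C='010' vs D='11': no prefix
  G='011' vs H='00': no prefix
  G='011' vs C='010': no prefix
  G='011' vs B='10': no prefix
  G='011' vs D='11': no prefix
  B='10' vs H='00': no prefix
  B='10' vs C='010': no prefix
  B='10' vs G='011': no prefix
  B='10' vs D='11': no prefix
  D='11' vs H='00': no prefix
  D='11' vs C='010': no prefix
  D='11' vs G='011': no prefix
  D='11' vs B='10': no prefix
No violation found over all pairs.

YES -- this is a valid prefix code. No codeword is a prefix of any other codeword.


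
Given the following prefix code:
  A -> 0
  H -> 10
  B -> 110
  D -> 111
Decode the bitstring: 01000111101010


Decoding step by step:
Bits 0 -> A
Bits 10 -> H
Bits 0 -> A
Bits 0 -> A
Bits 111 -> D
Bits 10 -> H
Bits 10 -> H
Bits 10 -> H


Decoded message: AHAADHHH


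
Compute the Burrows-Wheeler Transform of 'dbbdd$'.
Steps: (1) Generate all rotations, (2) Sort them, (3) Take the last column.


Rotations (sorted):
  0: $dbbdd -> last char: d
  1: bbdd$d -> last char: d
  2: bdd$db -> last char: b
  3: d$dbbd -> last char: d
  4: dbbdd$ -> last char: $
  5: dd$dbb -> last char: b


BWT = ddbd$b


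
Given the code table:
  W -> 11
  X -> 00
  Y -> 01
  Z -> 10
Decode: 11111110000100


Decoding:
11 -> W
11 -> W
11 -> W
10 -> Z
00 -> X
01 -> Y
00 -> X


Result: WWWZXYX


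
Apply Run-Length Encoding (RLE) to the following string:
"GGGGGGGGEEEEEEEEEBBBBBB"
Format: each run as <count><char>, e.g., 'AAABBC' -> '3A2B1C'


Scanning runs left to right:
  i=0: run of 'G' x 8 -> '8G'
  i=8: run of 'E' x 9 -> '9E'
  i=17: run of 'B' x 6 -> '6B'

RLE = 8G9E6B


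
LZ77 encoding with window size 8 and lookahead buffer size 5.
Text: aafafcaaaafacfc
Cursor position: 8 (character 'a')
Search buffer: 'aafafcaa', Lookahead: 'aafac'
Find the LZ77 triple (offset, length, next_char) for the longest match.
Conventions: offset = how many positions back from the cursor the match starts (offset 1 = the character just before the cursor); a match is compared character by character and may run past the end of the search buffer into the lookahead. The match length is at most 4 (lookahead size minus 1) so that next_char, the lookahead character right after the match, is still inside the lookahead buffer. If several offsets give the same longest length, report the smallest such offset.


Try each offset into the search buffer:
  offset=1 (pos 7, char 'a'): match length 2
  offset=2 (pos 6, char 'a'): match length 2
  offset=3 (pos 5, char 'c'): match length 0
  offset=4 (pos 4, char 'f'): match length 0
  offset=5 (pos 3, char 'a'): match length 1
  offset=6 (pos 2, char 'f'): match length 0
  offset=7 (pos 1, char 'a'): match length 1
  offset=8 (pos 0, char 'a'): match length 4
Longest match has length 4 at offset 8.
next_char = character at position 8 + 4 = 12 -> 'c'

Best match: offset=8, length=4 (matching 'aafa' starting at position 0)
LZ77 triple: (8, 4, 'c')


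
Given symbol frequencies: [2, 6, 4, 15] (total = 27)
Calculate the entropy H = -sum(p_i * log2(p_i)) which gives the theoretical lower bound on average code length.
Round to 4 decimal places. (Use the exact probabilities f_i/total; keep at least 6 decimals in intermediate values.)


Per-symbol terms -p_i * log2(p_i) with p_i = f_i/27:
  p = 2/27 = 0.074074: log2(p) = -3.754888, -p*log2(p) = 0.278140
  p = 6/27 = 0.222222: log2(p) = -2.169925, -p*log2(p) = 0.482206
  p = 4/27 = 0.148148: log2(p) = -2.754888, -p*log2(p) = 0.408131
  p = 15/27 = 0.555556: log2(p) = -0.847997, -p*log2(p) = 0.471109
H = 0.278140 + 0.482206 + 0.408131 + 0.471109 = 1.639586

H = 1.6396 bits/symbol


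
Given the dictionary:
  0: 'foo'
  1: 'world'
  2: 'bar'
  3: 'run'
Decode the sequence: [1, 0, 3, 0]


Look up each index in the dictionary:
  1 -> 'world'
  0 -> 'foo'
  3 -> 'run'
  0 -> 'foo'

Decoded: "world foo run foo"


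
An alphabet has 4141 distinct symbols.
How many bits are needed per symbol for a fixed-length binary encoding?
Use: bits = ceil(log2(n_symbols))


log2(4141) = 12.0158
Bracket: 2^12 = 4096 < 4141 <= 2^13 = 8192
So ceil(log2(4141)) = 13

bits = ceil(log2(4141)) = ceil(12.0158) = 13 bits


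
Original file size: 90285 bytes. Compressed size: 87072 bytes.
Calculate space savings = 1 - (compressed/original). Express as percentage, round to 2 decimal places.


ratio = compressed/original = 87072/90285 = 0.964413
savings = 1 - ratio = 1 - 0.964413 = 0.035587
as a percentage: 0.035587 * 100 = 3.56%

Space savings = 1 - 87072/90285 = 3.56%


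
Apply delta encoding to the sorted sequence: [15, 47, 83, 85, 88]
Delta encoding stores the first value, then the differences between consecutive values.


First value: 15
Deltas:
  47 - 15 = 32
  83 - 47 = 36
  85 - 83 = 2
  88 - 85 = 3


Delta encoded: [15, 32, 36, 2, 3]


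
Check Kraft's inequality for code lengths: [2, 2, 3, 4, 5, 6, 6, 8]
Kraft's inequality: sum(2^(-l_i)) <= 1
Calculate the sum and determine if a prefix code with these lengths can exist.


Sum = 2^(-2) + 2^(-2) + 2^(-3) + 2^(-4) + 2^(-5) + 2^(-6) + 2^(-6) + 2^(-8)
    = 0.25 + 0.25 + 0.125 + 0.0625 + 0.03125 + 0.015625 + 0.015625 + 0.00390625
    = 193/256 = 0.75390625
Since 0.75390625 <= 1, Kraft's inequality IS satisfied.
A prefix code with these lengths CAN exist.

Kraft sum = 0.75390625. Satisfied.


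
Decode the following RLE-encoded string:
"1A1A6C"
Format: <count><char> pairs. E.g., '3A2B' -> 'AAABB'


Expanding each <count><char> pair:
  1A -> 'A'
  1A -> 'A'
  6C -> 'CCCCCC'

Decoded = AACCCCCC


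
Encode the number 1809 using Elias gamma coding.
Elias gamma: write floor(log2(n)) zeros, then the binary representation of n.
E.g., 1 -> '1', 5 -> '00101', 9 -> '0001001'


num_bits = floor(log2(1809)) + 1 = 11
leading_zeros = num_bits - 1 = 10
binary(1809) = 11100010001

Elias gamma(1809) = '0000000000' + '11100010001' = 000000000011100010001 (21 bits)


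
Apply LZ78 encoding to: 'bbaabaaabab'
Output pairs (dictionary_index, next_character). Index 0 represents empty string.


LZ78 encoding steps:
Dictionary: {0: ''}
Step 1: w='' (idx 0), next='b' -> output (0, 'b'), add 'b' as idx 1
Step 2: w='b' (idx 1), next='a' -> output (1, 'a'), add 'ba' as idx 2
Step 3: w='' (idx 0), next='a' -> output (0, 'a'), add 'a' as idx 3
Step 4: w='ba' (idx 2), next='a' -> output (2, 'a'), add 'baa' as idx 4
Step 5: w='a' (idx 3), next='b' -> output (3, 'b'), add 'ab' as idx 5
Step 6: w='ab' (idx 5), end of input -> output (5, '')


Encoded: [(0, 'b'), (1, 'a'), (0, 'a'), (2, 'a'), (3, 'b'), (5, '')]


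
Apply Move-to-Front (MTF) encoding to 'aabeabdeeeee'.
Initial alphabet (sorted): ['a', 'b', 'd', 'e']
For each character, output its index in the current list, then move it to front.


MTF encoding:
'a': index 0 in ['a', 'b', 'd', 'e'] -> ['a', 'b', 'd', 'e']
'a': index 0 in ['a', 'b', 'd', 'e'] -> ['a', 'b', 'd', 'e']
'b': index 1 in ['a', 'b', 'd', 'e'] -> ['b', 'a', 'd', 'e']
'e': index 3 in ['b', 'a', 'd', 'e'] -> ['e', 'b', 'a', 'd']
'a': index 2 in ['e', 'b', 'a', 'd'] -> ['a', 'e', 'b', 'd']
'b': index 2 in ['a', 'e', 'b', 'd'] -> ['b', 'a', 'e', 'd']
'd': index 3 in ['b', 'a', 'e', 'd'] -> ['d', 'b', 'a', 'e']
'e': index 3 in ['d', 'b', 'a', 'e'] -> ['e', 'd', 'b', 'a']
'e': index 0 in ['e', 'd', 'b', 'a'] -> ['e', 'd', 'b', 'a']
'e': index 0 in ['e', 'd', 'b', 'a'] -> ['e', 'd', 'b', 'a']
'e': index 0 in ['e', 'd', 'b', 'a'] -> ['e', 'd', 'b', 'a']
'e': index 0 in ['e', 'd', 'b', 'a'] -> ['e', 'd', 'b', 'a']


Output: [0, 0, 1, 3, 2, 2, 3, 3, 0, 0, 0, 0]


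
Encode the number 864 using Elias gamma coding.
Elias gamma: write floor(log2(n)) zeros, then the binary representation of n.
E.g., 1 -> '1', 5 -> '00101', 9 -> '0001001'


num_bits = floor(log2(864)) + 1 = 10
leading_zeros = num_bits - 1 = 9
binary(864) = 1101100000

Elias gamma(864) = '000000000' + '1101100000' = 0000000001101100000 (19 bits)


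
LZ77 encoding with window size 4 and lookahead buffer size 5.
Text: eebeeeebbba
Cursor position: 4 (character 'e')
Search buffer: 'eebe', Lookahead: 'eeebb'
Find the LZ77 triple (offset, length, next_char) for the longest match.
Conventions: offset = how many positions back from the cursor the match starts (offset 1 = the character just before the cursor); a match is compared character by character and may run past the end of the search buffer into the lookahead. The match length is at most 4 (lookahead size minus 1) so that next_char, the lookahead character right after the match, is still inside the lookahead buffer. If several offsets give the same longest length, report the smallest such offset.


Try each offset into the search buffer:
  offset=1 (pos 3, char 'e'): match length 3
  offset=2 (pos 2, char 'b'): match length 0
  offset=3 (pos 1, char 'e'): match length 1
  offset=4 (pos 0, char 'e'): match length 2
Longest match has length 3 at offset 1.
next_char = character at position 4 + 3 = 7 -> 'b'

Best match: offset=1, length=3 (matching 'eee' starting at position 3)
LZ77 triple: (1, 3, 'b')


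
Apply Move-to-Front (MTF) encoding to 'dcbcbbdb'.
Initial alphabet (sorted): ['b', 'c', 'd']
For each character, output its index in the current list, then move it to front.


MTF encoding:
'd': index 2 in ['b', 'c', 'd'] -> ['d', 'b', 'c']
'c': index 2 in ['d', 'b', 'c'] -> ['c', 'd', 'b']
'b': index 2 in ['c', 'd', 'b'] -> ['b', 'c', 'd']
'c': index 1 in ['b', 'c', 'd'] -> ['c', 'b', 'd']
'b': index 1 in ['c', 'b', 'd'] -> ['b', 'c', 'd']
'b': index 0 in ['b', 'c', 'd'] -> ['b', 'c', 'd']
'd': index 2 in ['b', 'c', 'd'] -> ['d', 'b', 'c']
'b': index 1 in ['d', 'b', 'c'] -> ['b', 'd', 'c']


Output: [2, 2, 2, 1, 1, 0, 2, 1]


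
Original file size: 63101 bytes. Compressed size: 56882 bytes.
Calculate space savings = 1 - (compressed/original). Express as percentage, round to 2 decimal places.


ratio = compressed/original = 56882/63101 = 0.901444
savings = 1 - ratio = 1 - 0.901444 = 0.098556
as a percentage: 0.098556 * 100 = 9.86%

Space savings = 1 - 56882/63101 = 9.86%


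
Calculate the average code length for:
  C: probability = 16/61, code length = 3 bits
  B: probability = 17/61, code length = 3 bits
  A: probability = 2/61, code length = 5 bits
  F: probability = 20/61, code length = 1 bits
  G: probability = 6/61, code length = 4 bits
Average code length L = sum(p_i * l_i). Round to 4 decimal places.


Weighted contributions p_i * l_i:
  C: (16/61) * 3 = 48/61
  B: (17/61) * 3 = 51/61
  A: (2/61) * 5 = 10/61
  F: (20/61) * 1 = 20/61
  G: (6/61) * 4 = 24/61
Sum = (48 + 51 + 10 + 20 + 24)/61 = 153/61

L = 153/61 = 2.5082 bits/symbol


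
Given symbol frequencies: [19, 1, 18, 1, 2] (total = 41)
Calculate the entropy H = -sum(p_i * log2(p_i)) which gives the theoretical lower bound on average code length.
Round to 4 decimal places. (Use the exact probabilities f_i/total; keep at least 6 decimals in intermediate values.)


Per-symbol terms -p_i * log2(p_i) with p_i = f_i/41:
  p = 19/41 = 0.463415: log2(p) = -1.109624, -p*log2(p) = 0.514216
  p = 1/41 = 0.024390: log2(p) = -5.357552, -p*log2(p) = 0.130672
  p = 18/41 = 0.439024: log2(p) = -1.187627, -p*log2(p) = 0.521397
  p = 1/41 = 0.024390: log2(p) = -5.357552, -p*log2(p) = 0.130672
  p = 2/41 = 0.048780: log2(p) = -4.357552, -p*log2(p) = 0.212564
H = 0.514216 + 0.130672 + 0.521397 + 0.130672 + 0.212564 = 1.509521

H = 1.5095 bits/symbol


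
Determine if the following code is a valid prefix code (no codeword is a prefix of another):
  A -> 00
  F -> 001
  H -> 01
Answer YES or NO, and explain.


Checking each pair (does one codeword prefix another?):
  A='00' vs F='001': prefix -- VIOLATION

NO -- this is NOT a valid prefix code. A (00) is a prefix of F (001).


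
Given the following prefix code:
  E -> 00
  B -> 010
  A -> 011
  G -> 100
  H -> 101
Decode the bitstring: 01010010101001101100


Decoding step by step:
Bits 010 -> B
Bits 100 -> G
Bits 101 -> H
Bits 010 -> B
Bits 011 -> A
Bits 011 -> A
Bits 00 -> E


Decoded message: BGHBAAE


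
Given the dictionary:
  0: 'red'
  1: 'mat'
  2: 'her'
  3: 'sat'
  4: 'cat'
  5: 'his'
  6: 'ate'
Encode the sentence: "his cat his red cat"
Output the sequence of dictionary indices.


Look up each word in the dictionary:
  'his' -> 5
  'cat' -> 4
  'his' -> 5
  'red' -> 0
  'cat' -> 4

Encoded: [5, 4, 5, 0, 4]


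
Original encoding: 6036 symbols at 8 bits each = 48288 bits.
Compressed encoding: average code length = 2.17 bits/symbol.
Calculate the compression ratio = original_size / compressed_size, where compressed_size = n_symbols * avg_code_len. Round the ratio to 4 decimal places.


original_size = n_symbols * orig_bits = 6036 * 8 = 48288 bits
compressed_size = n_symbols * avg_code_len = 6036 * 2.17 = 13098.12 bits
ratio = original_size / compressed_size = 48288 / 13098.12 = 3.6866

Compression ratio = 3.6866


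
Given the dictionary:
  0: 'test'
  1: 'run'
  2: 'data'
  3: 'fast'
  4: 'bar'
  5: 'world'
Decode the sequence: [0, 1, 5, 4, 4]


Look up each index in the dictionary:
  0 -> 'test'
  1 -> 'run'
  5 -> 'world'
  4 -> 'bar'
  4 -> 'bar'

Decoded: "test run world bar bar"


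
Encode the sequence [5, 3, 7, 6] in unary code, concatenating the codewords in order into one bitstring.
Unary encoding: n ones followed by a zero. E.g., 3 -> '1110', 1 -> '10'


Encode each number as n ones followed by a terminating 0:
  5 -> 111110 (6 bits)
  3 -> 1110 (4 bits)
  7 -> 11111110 (8 bits)
  6 -> 1111110 (7 bits)
Total length = 6 + 4 + 8 + 7 = 25 bits.

Unary([5, 3, 7, 6]) = 1111101110111111101111110 (25 bits)


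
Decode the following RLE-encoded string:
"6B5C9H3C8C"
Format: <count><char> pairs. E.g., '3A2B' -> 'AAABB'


Expanding each <count><char> pair:
  6B -> 'BBBBBB'
  5C -> 'CCCCC'
  9H -> 'HHHHHHHHH'
  3C -> 'CCC'
  8C -> 'CCCCCCCC'

Decoded = BBBBBBCCCCCHHHHHHHHHCCCCCCCCCCC


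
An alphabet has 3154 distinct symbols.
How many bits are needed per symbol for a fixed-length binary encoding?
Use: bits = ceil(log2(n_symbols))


log2(3154) = 11.623
Bracket: 2^11 = 2048 < 3154 <= 2^12 = 4096
So ceil(log2(3154)) = 12

bits = ceil(log2(3154)) = ceil(11.623) = 12 bits


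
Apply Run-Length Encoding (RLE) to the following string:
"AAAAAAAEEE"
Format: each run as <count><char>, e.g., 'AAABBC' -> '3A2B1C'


Scanning runs left to right:
  i=0: run of 'A' x 7 -> '7A'
  i=7: run of 'E' x 3 -> '3E'

RLE = 7A3E


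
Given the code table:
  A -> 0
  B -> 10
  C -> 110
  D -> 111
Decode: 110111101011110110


Decoding:
110 -> C
111 -> D
10 -> B
10 -> B
111 -> D
10 -> B
110 -> C


Result: CDBBDBC


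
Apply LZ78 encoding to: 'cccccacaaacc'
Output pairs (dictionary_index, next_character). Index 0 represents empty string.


LZ78 encoding steps:
Dictionary: {0: ''}
Step 1: w='' (idx 0), next='c' -> output (0, 'c'), add 'c' as idx 1
Step 2: w='c' (idx 1), next='c' -> output (1, 'c'), add 'cc' as idx 2
Step 3: w='cc' (idx 2), next='a' -> output (2, 'a'), add 'cca' as idx 3
Step 4: w='c' (idx 1), next='a' -> output (1, 'a'), add 'ca' as idx 4
Step 5: w='' (idx 0), next='a' -> output (0, 'a'), add 'a' as idx 5
Step 6: w='a' (idx 5), next='c' -> output (5, 'c'), add 'ac' as idx 6
Step 7: w='c' (idx 1), end of input -> output (1, '')


Encoded: [(0, 'c'), (1, 'c'), (2, 'a'), (1, 'a'), (0, 'a'), (5, 'c'), (1, '')]


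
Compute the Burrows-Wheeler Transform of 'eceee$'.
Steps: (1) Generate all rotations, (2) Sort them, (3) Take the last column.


Rotations (sorted):
  0: $eceee -> last char: e
  1: ceee$e -> last char: e
  2: e$ecee -> last char: e
  3: eceee$ -> last char: $
  4: ee$ece -> last char: e
  5: eee$ec -> last char: c


BWT = eee$ec


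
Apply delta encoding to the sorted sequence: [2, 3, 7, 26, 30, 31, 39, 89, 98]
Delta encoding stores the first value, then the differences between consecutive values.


First value: 2
Deltas:
  3 - 2 = 1
  7 - 3 = 4
  26 - 7 = 19
  30 - 26 = 4
  31 - 30 = 1
  39 - 31 = 8
  89 - 39 = 50
  98 - 89 = 9


Delta encoded: [2, 1, 4, 19, 4, 1, 8, 50, 9]


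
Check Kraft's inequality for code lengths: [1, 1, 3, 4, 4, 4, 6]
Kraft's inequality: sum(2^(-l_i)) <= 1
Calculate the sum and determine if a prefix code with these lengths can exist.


Sum = 2^(-1) + 2^(-1) + 2^(-3) + 2^(-4) + 2^(-4) + 2^(-4) + 2^(-6)
    = 0.5 + 0.5 + 0.125 + 0.0625 + 0.0625 + 0.0625 + 0.015625
    = 85/64 = 1.328125
Since 1.328125 > 1, Kraft's inequality is NOT satisfied.
A prefix code with these lengths CANNOT exist.

Kraft sum = 1.328125. Not satisfied.


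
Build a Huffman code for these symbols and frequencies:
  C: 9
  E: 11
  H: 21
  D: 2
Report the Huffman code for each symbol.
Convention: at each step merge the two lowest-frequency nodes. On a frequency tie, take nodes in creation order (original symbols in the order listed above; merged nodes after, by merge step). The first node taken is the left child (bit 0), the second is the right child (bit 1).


Huffman tree construction:
Step 1: Merge D(2) + C(9) = 11
Step 2: Merge E(11) + (D+C)(11) = 22
Step 3: Merge H(21) + (E+(D+C))(22) = 43
Read each symbol's code off the tree from the root (left child = 0, right child = 1).

Codes:
  C: 111 (length 3)
  E: 10 (length 2)
  H: 0 (length 1)
  D: 110 (length 3)
Average code length: 76/43 = 1.7674 bits/symbol


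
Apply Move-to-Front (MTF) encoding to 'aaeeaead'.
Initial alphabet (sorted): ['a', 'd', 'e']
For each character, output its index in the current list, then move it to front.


MTF encoding:
'a': index 0 in ['a', 'd', 'e'] -> ['a', 'd', 'e']
'a': index 0 in ['a', 'd', 'e'] -> ['a', 'd', 'e']
'e': index 2 in ['a', 'd', 'e'] -> ['e', 'a', 'd']
'e': index 0 in ['e', 'a', 'd'] -> ['e', 'a', 'd']
'a': index 1 in ['e', 'a', 'd'] -> ['a', 'e', 'd']
'e': index 1 in ['a', 'e', 'd'] -> ['e', 'a', 'd']
'a': index 1 in ['e', 'a', 'd'] -> ['a', 'e', 'd']
'd': index 2 in ['a', 'e', 'd'] -> ['d', 'a', 'e']


Output: [0, 0, 2, 0, 1, 1, 1, 2]


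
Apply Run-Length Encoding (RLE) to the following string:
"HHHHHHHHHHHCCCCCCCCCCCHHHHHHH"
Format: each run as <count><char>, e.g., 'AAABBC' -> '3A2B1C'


Scanning runs left to right:
  i=0: run of 'H' x 11 -> '11H'
  i=11: run of 'C' x 11 -> '11C'
  i=22: run of 'H' x 7 -> '7H'

RLE = 11H11C7H


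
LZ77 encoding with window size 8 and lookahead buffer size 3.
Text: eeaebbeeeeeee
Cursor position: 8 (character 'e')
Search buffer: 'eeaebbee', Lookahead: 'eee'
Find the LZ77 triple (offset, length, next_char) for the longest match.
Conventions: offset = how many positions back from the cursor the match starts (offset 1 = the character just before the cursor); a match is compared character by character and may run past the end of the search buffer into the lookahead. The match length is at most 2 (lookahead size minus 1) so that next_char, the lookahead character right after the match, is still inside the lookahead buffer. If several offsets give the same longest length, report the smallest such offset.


Try each offset into the search buffer:
  offset=1 (pos 7, char 'e'): match length 2
  offset=2 (pos 6, char 'e'): match length 2
  offset=3 (pos 5, char 'b'): match length 0
  offset=4 (pos 4, char 'b'): match length 0
  offset=5 (pos 3, char 'e'): match length 1
  offset=6 (pos 2, char 'a'): match length 0
  offset=7 (pos 1, char 'e'): match length 1
  offset=8 (pos 0, char 'e'): match length 2
Longest match has length 2, found at offsets 1, 2, 8; take the smallest, offset 1.
next_char = character at position 8 + 2 = 10 -> 'e'

Best match: offset=1, length=2 (matching 'ee' starting at position 7)
LZ77 triple: (1, 2, 'e')


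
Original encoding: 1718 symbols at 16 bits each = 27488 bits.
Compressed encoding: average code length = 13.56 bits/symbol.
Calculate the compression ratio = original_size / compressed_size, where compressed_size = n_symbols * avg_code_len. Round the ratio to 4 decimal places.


original_size = n_symbols * orig_bits = 1718 * 16 = 27488 bits
compressed_size = n_symbols * avg_code_len = 1718 * 13.56 = 23296.08 bits
ratio = original_size / compressed_size = 27488 / 23296.08 = 1.1799

Compression ratio = 1.1799


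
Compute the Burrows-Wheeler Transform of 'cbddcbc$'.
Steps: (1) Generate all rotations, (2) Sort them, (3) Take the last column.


Rotations (sorted):
  0: $cbddcbc -> last char: c
  1: bc$cbddc -> last char: c
  2: bddcbc$c -> last char: c
  3: c$cbddcb -> last char: b
  4: cbc$cbdd -> last char: d
  5: cbddcbc$ -> last char: $
  6: dcbc$cbd -> last char: d
  7: ddcbc$cb -> last char: b


BWT = cccbd$db


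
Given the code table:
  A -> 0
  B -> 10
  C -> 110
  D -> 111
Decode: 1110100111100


Decoding:
111 -> D
0 -> A
10 -> B
0 -> A
111 -> D
10 -> B
0 -> A


Result: DABADBA


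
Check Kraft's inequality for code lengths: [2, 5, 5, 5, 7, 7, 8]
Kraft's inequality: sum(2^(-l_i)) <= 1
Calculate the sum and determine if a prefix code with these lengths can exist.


Sum = 2^(-2) + 2^(-5) + 2^(-5) + 2^(-5) + 2^(-7) + 2^(-7) + 2^(-8)
    = 0.25 + 0.03125 + 0.03125 + 0.03125 + 0.0078125 + 0.0078125 + 0.00390625
    = 93/256 = 0.36328125
Since 0.36328125 <= 1, Kraft's inequality IS satisfied.
A prefix code with these lengths CAN exist.

Kraft sum = 0.36328125. Satisfied.


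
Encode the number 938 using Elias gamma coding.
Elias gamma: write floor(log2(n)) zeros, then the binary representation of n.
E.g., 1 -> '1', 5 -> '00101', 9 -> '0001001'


num_bits = floor(log2(938)) + 1 = 10
leading_zeros = num_bits - 1 = 9
binary(938) = 1110101010

Elias gamma(938) = '000000000' + '1110101010' = 0000000001110101010 (19 bits)


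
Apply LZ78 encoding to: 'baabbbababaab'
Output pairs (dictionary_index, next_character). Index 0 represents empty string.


LZ78 encoding steps:
Dictionary: {0: ''}
Step 1: w='' (idx 0), next='b' -> output (0, 'b'), add 'b' as idx 1
Step 2: w='' (idx 0), next='a' -> output (0, 'a'), add 'a' as idx 2
Step 3: w='a' (idx 2), next='b' -> output (2, 'b'), add 'ab' as idx 3
Step 4: w='b' (idx 1), next='b' -> output (1, 'b'), add 'bb' as idx 4
Step 5: w='ab' (idx 3), next='a' -> output (3, 'a'), add 'aba' as idx 5
Step 6: w='b' (idx 1), next='a' -> output (1, 'a'), add 'ba' as idx 6
Step 7: w='ab' (idx 3), end of input -> output (3, '')


Encoded: [(0, 'b'), (0, 'a'), (2, 'b'), (1, 'b'), (3, 'a'), (1, 'a'), (3, '')]


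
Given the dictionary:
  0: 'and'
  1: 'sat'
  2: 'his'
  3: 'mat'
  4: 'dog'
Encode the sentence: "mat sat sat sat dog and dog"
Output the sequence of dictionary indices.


Look up each word in the dictionary:
  'mat' -> 3
  'sat' -> 1
  'sat' -> 1
  'sat' -> 1
  'dog' -> 4
  'and' -> 0
  'dog' -> 4

Encoded: [3, 1, 1, 1, 4, 0, 4]


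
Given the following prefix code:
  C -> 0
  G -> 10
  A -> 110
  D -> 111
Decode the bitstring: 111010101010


Decoding step by step:
Bits 111 -> D
Bits 0 -> C
Bits 10 -> G
Bits 10 -> G
Bits 10 -> G
Bits 10 -> G


Decoded message: DCGGGG


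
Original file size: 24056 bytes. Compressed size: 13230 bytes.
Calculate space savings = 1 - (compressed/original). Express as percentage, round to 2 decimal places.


ratio = compressed/original = 13230/24056 = 0.549967
savings = 1 - ratio = 1 - 0.549967 = 0.450033
as a percentage: 0.450033 * 100 = 45.0%

Space savings = 1 - 13230/24056 = 45.0%


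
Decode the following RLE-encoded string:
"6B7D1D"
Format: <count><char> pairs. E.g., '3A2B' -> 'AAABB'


Expanding each <count><char> pair:
  6B -> 'BBBBBB'
  7D -> 'DDDDDDD'
  1D -> 'D'

Decoded = BBBBBBDDDDDDDD


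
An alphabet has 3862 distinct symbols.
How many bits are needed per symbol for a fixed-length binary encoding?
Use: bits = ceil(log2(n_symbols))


log2(3862) = 11.9151
Bracket: 2^11 = 2048 < 3862 <= 2^12 = 4096
So ceil(log2(3862)) = 12

bits = ceil(log2(3862)) = ceil(11.9151) = 12 bits


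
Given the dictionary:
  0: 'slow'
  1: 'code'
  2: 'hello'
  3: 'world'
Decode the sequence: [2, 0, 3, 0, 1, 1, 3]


Look up each index in the dictionary:
  2 -> 'hello'
  0 -> 'slow'
  3 -> 'world'
  0 -> 'slow'
  1 -> 'code'
  1 -> 'code'
  3 -> 'world'

Decoded: "hello slow world slow code code world"


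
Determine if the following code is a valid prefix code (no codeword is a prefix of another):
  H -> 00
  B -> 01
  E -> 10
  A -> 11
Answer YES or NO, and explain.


Checking each pair (does one codeword prefix another?):
  H='00' vs B='01': no prefix
  H='00' vs E='10': no prefix
  H='00' vs A='11': no prefix
  B='01' vs H='00': no prefix
  B='01' vs E='10': no prefix
  B='01' vs A='11': no prefix
  E='10' vs H='00': no prefix
  E='10' vs B='01': no prefix
  E='10' vs A='11': no prefix
  A='11' vs H='00': no prefix
  A='11' vs B='01': no prefix
  A='11' vs E='10': no prefix
No violation found over all pairs.

YES -- this is a valid prefix code. No codeword is a prefix of any other codeword.


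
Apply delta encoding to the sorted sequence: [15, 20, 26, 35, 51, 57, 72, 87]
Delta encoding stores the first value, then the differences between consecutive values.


First value: 15
Deltas:
  20 - 15 = 5
  26 - 20 = 6
  35 - 26 = 9
  51 - 35 = 16
  57 - 51 = 6
  72 - 57 = 15
  87 - 72 = 15


Delta encoded: [15, 5, 6, 9, 16, 6, 15, 15]


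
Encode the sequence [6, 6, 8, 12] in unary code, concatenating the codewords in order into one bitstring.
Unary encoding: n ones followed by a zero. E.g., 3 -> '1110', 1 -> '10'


Encode each number as n ones followed by a terminating 0:
  6 -> 1111110 (7 bits)
  6 -> 1111110 (7 bits)
  8 -> 111111110 (9 bits)
  12 -> 1111111111110 (13 bits)
Total length = 7 + 7 + 9 + 13 = 36 bits.

Unary([6, 6, 8, 12]) = 111111011111101111111101111111111110 (36 bits)


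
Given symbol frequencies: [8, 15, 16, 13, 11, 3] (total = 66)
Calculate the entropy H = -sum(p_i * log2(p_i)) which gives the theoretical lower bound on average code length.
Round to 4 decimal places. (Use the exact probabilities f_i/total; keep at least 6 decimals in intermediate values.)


Per-symbol terms -p_i * log2(p_i) with p_i = f_i/66:
  p = 8/66 = 0.121212: log2(p) = -3.044394, -p*log2(p) = 0.369017
  p = 15/66 = 0.227273: log2(p) = -2.137504, -p*log2(p) = 0.485796
  p = 16/66 = 0.242424: log2(p) = -2.044394, -p*log2(p) = 0.495611
  p = 13/66 = 0.196970: log2(p) = -2.343954, -p*log2(p) = 0.461688
  p = 11/66 = 0.166667: log2(p) = -2.584963, -p*log2(p) = 0.430827
  p = 3/66 = 0.045455: log2(p) = -4.459432, -p*log2(p) = 0.202701
H = 0.369017 + 0.485796 + 0.495611 + 0.461688 + 0.430827 + 0.202701 = 2.445640

H = 2.4456 bits/symbol


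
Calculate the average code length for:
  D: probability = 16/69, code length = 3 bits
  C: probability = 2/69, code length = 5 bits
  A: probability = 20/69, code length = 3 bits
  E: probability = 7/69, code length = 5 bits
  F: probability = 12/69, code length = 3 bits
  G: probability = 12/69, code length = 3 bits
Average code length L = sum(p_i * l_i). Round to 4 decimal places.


Weighted contributions p_i * l_i:
  D: (16/69) * 3 = 48/69
  C: (2/69) * 5 = 10/69
  A: (20/69) * 3 = 60/69
  E: (7/69) * 5 = 35/69
  F: (12/69) * 3 = 36/69
  G: (12/69) * 3 = 36/69
Sum = (48 + 10 + 60 + 35 + 36 + 36)/69 = 225/69

L = 225/69 = 3.2609 bits/symbol


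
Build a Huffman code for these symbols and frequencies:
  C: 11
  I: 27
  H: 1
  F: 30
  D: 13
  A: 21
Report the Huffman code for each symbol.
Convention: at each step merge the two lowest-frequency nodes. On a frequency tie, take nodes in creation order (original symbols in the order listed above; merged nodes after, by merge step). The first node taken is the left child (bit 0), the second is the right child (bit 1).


Huffman tree construction:
Step 1: Merge H(1) + C(11) = 12
Step 2: Merge (H+C)(12) + D(13) = 25
Step 3: Merge A(21) + ((H+C)+D)(25) = 46
Step 4: Merge I(27) + F(30) = 57
Step 5: Merge (A+((H+C)+D))(46) + (I+F)(57) = 103
Read each symbol's code off the tree from the root (left child = 0, right child = 1).

Codes:
  C: 0101 (length 4)
  I: 10 (length 2)
  H: 0100 (length 4)
  F: 11 (length 2)
  D: 011 (length 3)
  A: 00 (length 2)
Average code length: 243/103 = 2.3592 bits/symbol


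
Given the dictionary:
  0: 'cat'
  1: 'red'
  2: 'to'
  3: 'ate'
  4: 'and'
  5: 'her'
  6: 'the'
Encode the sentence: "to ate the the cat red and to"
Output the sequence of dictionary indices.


Look up each word in the dictionary:
  'to' -> 2
  'ate' -> 3
  'the' -> 6
  'the' -> 6
  'cat' -> 0
  'red' -> 1
  'and' -> 4
  'to' -> 2

Encoded: [2, 3, 6, 6, 0, 1, 4, 2]


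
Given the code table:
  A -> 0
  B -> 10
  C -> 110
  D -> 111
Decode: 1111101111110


Decoding:
111 -> D
110 -> C
111 -> D
111 -> D
0 -> A


Result: DCDDA


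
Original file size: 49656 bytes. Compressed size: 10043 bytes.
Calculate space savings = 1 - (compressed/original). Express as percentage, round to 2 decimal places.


ratio = compressed/original = 10043/49656 = 0.202251
savings = 1 - ratio = 1 - 0.202251 = 0.797749
as a percentage: 0.797749 * 100 = 79.77%

Space savings = 1 - 10043/49656 = 79.77%


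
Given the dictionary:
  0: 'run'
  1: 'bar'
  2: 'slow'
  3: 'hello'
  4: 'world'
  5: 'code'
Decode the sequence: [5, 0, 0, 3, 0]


Look up each index in the dictionary:
  5 -> 'code'
  0 -> 'run'
  0 -> 'run'
  3 -> 'hello'
  0 -> 'run'

Decoded: "code run run hello run"


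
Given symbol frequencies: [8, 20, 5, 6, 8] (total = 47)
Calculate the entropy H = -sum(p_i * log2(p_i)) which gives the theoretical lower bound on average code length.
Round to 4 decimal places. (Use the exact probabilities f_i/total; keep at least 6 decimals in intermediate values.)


Per-symbol terms -p_i * log2(p_i) with p_i = f_i/47:
  p = 8/47 = 0.170213: log2(p) = -2.554589, -p*log2(p) = 0.434824
  p = 20/47 = 0.425532: log2(p) = -1.232661, -p*log2(p) = 0.524536
  p = 5/47 = 0.106383: log2(p) = -3.232661, -p*log2(p) = 0.343900
  p = 6/47 = 0.127660: log2(p) = -2.969626, -p*log2(p) = 0.379101
  p = 8/47 = 0.170213: log2(p) = -2.554589, -p*log2(p) = 0.434824
H = 0.434824 + 0.524536 + 0.343900 + 0.379101 + 0.434824 = 2.117185

H = 2.1172 bits/symbol


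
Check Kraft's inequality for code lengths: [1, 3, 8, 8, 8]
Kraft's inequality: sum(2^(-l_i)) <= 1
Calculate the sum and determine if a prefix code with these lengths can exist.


Sum = 2^(-1) + 2^(-3) + 2^(-8) + 2^(-8) + 2^(-8)
    = 0.5 + 0.125 + 0.00390625 + 0.00390625 + 0.00390625
    = 163/256 = 0.63671875
Since 0.63671875 <= 1, Kraft's inequality IS satisfied.
A prefix code with these lengths CAN exist.

Kraft sum = 0.63671875. Satisfied.


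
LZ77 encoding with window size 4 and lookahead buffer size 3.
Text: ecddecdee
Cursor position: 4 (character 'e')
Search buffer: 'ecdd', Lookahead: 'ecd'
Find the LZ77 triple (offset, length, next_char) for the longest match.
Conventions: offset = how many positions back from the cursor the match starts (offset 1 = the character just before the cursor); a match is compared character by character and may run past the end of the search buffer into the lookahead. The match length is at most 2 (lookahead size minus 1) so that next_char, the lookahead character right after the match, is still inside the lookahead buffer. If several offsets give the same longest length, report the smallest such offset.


Try each offset into the search buffer:
  offset=1 (pos 3, char 'd'): match length 0
  offset=2 (pos 2, char 'd'): match length 0
  offset=3 (pos 1, char 'c'): match length 0
  offset=4 (pos 0, char 'e'): match length 2
Longest match has length 2 at offset 4.
next_char = character at position 4 + 2 = 6 -> 'd'

Best match: offset=4, length=2 (matching 'ec' starting at position 0)
LZ77 triple: (4, 2, 'd')


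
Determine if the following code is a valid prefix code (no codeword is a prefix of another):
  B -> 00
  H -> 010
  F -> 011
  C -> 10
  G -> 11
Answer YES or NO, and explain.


Checking each pair (does one codeword prefix another?):
  B='00' vs H='010': no prefix
  B='00' vs F='011': no prefix
  B='00' vs C='10': no prefix
  B='00' vs G='11': no prefix
  H='010' vs B='00': no prefix
  H='010' vs F='011': no prefix
  H='010' vs C='10': no prefix
  H='010' vs G='11': no prefix
  F='011' vs B='00': no prefix
  F='011' vs H='010': no prefix
  F='011' vs C='10': no prefix
  F='011' vs G='11': no prefix
  C='10' vs B='00': no prefix
  C='10' vs H='010': no prefix
  C='10' vs F='011': no prefix
  C='10' vs G='11': no prefix
  G='11' vs B='00': no prefix
  G='11' vs H='010': no prefix
  G='11' vs F='011': no prefix
  G='11' vs C='10': no prefix
No violation found over all pairs.

YES -- this is a valid prefix code. No codeword is a prefix of any other codeword.


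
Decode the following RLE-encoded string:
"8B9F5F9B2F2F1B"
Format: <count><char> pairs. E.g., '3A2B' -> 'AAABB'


Expanding each <count><char> pair:
  8B -> 'BBBBBBBB'
  9F -> 'FFFFFFFFF'
  5F -> 'FFFFF'
  9B -> 'BBBBBBBBB'
  2F -> 'FF'
  2F -> 'FF'
  1B -> 'B'

Decoded = BBBBBBBBFFFFFFFFFFFFFFBBBBBBBBBFFFFB


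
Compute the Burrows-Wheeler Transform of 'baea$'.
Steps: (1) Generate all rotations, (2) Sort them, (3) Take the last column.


Rotations (sorted):
  0: $baea -> last char: a
  1: a$bae -> last char: e
  2: aea$b -> last char: b
  3: baea$ -> last char: $
  4: ea$ba -> last char: a


BWT = aeb$a


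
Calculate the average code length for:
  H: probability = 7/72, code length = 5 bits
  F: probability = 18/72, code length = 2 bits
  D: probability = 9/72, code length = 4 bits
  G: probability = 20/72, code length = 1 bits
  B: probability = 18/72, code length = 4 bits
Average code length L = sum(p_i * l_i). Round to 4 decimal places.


Weighted contributions p_i * l_i:
  H: (7/72) * 5 = 35/72
  F: (18/72) * 2 = 36/72
  D: (9/72) * 4 = 36/72
  G: (20/72) * 1 = 20/72
  B: (18/72) * 4 = 72/72
Sum = (35 + 36 + 36 + 20 + 72)/72 = 199/72

L = 199/72 = 2.7639 bits/symbol


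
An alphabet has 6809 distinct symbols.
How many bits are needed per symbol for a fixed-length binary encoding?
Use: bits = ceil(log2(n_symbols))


log2(6809) = 12.7332
Bracket: 2^12 = 4096 < 6809 <= 2^13 = 8192
So ceil(log2(6809)) = 13

bits = ceil(log2(6809)) = ceil(12.7332) = 13 bits


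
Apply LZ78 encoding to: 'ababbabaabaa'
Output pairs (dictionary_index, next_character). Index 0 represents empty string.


LZ78 encoding steps:
Dictionary: {0: ''}
Step 1: w='' (idx 0), next='a' -> output (0, 'a'), add 'a' as idx 1
Step 2: w='' (idx 0), next='b' -> output (0, 'b'), add 'b' as idx 2
Step 3: w='a' (idx 1), next='b' -> output (1, 'b'), add 'ab' as idx 3
Step 4: w='b' (idx 2), next='a' -> output (2, 'a'), add 'ba' as idx 4
Step 5: w='ba' (idx 4), next='a' -> output (4, 'a'), add 'baa' as idx 5
Step 6: w='baa' (idx 5), end of input -> output (5, '')


Encoded: [(0, 'a'), (0, 'b'), (1, 'b'), (2, 'a'), (4, 'a'), (5, '')]


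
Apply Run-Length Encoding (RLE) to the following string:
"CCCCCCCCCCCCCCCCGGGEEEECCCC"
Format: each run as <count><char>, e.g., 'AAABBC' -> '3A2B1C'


Scanning runs left to right:
  i=0: run of 'C' x 16 -> '16C'
  i=16: run of 'G' x 3 -> '3G'
  i=19: run of 'E' x 4 -> '4E'
  i=23: run of 'C' x 4 -> '4C'

RLE = 16C3G4E4C


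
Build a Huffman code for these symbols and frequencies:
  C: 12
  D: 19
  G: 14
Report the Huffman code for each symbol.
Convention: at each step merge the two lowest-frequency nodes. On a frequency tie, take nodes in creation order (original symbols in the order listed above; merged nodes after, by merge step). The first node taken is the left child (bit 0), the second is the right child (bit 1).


Huffman tree construction:
Step 1: Merge C(12) + G(14) = 26
Step 2: Merge D(19) + (C+G)(26) = 45
Read each symbol's code off the tree from the root (left child = 0, right child = 1).

Codes:
  C: 10 (length 2)
  D: 0 (length 1)
  G: 11 (length 2)
Average code length: 71/45 = 1.5778 bits/symbol


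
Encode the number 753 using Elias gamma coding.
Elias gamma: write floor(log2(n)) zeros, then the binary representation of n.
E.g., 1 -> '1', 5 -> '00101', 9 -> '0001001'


num_bits = floor(log2(753)) + 1 = 10
leading_zeros = num_bits - 1 = 9
binary(753) = 1011110001

Elias gamma(753) = '000000000' + '1011110001' = 0000000001011110001 (19 bits)


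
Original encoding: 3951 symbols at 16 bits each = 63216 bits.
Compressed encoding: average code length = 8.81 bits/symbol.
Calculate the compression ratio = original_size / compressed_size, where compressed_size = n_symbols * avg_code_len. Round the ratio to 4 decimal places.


original_size = n_symbols * orig_bits = 3951 * 16 = 63216 bits
compressed_size = n_symbols * avg_code_len = 3951 * 8.81 = 34808.31 bits
ratio = original_size / compressed_size = 63216 / 34808.31 = 1.8161

Compression ratio = 1.8161


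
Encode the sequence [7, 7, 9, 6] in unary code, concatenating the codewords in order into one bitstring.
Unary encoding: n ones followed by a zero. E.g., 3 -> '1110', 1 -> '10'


Encode each number as n ones followed by a terminating 0:
  7 -> 11111110 (8 bits)
  7 -> 11111110 (8 bits)
  9 -> 1111111110 (10 bits)
  6 -> 1111110 (7 bits)
Total length = 8 + 8 + 10 + 7 = 33 bits.

Unary([7, 7, 9, 6]) = 111111101111111011111111101111110 (33 bits)


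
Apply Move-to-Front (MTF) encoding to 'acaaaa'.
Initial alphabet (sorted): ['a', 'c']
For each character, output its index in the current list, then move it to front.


MTF encoding:
'a': index 0 in ['a', 'c'] -> ['a', 'c']
'c': index 1 in ['a', 'c'] -> ['c', 'a']
'a': index 1 in ['c', 'a'] -> ['a', 'c']
'a': index 0 in ['a', 'c'] -> ['a', 'c']
'a': index 0 in ['a', 'c'] -> ['a', 'c']
'a': index 0 in ['a', 'c'] -> ['a', 'c']


Output: [0, 1, 1, 0, 0, 0]


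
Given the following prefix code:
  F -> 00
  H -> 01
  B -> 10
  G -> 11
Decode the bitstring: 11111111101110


Decoding step by step:
Bits 11 -> G
Bits 11 -> G
Bits 11 -> G
Bits 11 -> G
Bits 10 -> B
Bits 11 -> G
Bits 10 -> B


Decoded message: GGGGBGB


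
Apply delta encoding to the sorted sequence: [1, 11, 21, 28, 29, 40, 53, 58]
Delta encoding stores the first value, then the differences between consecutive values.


First value: 1
Deltas:
  11 - 1 = 10
  21 - 11 = 10
  28 - 21 = 7
  29 - 28 = 1
  40 - 29 = 11
  53 - 40 = 13
  58 - 53 = 5


Delta encoded: [1, 10, 10, 7, 1, 11, 13, 5]
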